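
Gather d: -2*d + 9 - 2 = 7 - 2*d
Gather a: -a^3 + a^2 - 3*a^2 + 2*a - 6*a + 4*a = -a^3 - 2*a^2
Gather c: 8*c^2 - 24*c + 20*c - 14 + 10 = 8*c^2 - 4*c - 4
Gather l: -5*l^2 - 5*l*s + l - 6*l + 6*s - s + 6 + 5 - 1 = -5*l^2 + l*(-5*s - 5) + 5*s + 10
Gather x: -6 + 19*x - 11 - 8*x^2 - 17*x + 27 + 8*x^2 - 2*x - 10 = 0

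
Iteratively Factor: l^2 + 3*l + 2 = (l + 1)*(l + 2)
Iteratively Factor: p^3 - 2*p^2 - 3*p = (p + 1)*(p^2 - 3*p) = (p - 3)*(p + 1)*(p)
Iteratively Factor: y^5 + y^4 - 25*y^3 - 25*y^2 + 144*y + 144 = (y + 3)*(y^4 - 2*y^3 - 19*y^2 + 32*y + 48) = (y - 3)*(y + 3)*(y^3 + y^2 - 16*y - 16) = (y - 3)*(y + 3)*(y + 4)*(y^2 - 3*y - 4) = (y - 3)*(y + 1)*(y + 3)*(y + 4)*(y - 4)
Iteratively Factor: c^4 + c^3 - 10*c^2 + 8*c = (c)*(c^3 + c^2 - 10*c + 8) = c*(c + 4)*(c^2 - 3*c + 2) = c*(c - 2)*(c + 4)*(c - 1)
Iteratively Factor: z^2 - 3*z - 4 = (z - 4)*(z + 1)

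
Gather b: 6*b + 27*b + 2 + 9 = 33*b + 11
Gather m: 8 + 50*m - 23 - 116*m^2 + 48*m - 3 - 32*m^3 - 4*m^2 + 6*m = -32*m^3 - 120*m^2 + 104*m - 18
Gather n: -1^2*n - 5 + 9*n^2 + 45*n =9*n^2 + 44*n - 5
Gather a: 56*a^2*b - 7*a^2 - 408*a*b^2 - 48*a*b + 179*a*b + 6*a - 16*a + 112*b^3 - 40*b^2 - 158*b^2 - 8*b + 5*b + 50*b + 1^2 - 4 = a^2*(56*b - 7) + a*(-408*b^2 + 131*b - 10) + 112*b^3 - 198*b^2 + 47*b - 3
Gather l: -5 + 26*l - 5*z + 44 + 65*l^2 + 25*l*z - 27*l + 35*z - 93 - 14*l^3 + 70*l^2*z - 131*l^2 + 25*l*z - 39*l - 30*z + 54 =-14*l^3 + l^2*(70*z - 66) + l*(50*z - 40)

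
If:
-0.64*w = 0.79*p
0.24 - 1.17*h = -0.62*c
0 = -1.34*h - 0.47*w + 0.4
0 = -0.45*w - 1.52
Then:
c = 2.41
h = 1.48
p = 2.74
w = -3.38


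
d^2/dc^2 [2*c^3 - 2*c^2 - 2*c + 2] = 12*c - 4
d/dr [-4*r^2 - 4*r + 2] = -8*r - 4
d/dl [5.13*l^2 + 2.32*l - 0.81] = 10.26*l + 2.32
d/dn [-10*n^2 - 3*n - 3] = -20*n - 3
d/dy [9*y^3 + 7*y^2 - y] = 27*y^2 + 14*y - 1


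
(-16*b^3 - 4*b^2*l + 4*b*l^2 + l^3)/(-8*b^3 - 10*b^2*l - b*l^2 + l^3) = (8*b^2 - 2*b*l - l^2)/(4*b^2 + 3*b*l - l^2)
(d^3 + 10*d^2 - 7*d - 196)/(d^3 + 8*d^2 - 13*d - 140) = (d + 7)/(d + 5)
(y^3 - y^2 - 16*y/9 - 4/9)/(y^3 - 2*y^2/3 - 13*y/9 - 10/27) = 3*(y - 2)/(3*y - 5)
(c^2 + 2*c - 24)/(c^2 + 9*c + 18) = (c - 4)/(c + 3)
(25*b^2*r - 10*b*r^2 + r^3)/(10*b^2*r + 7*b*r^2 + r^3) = (25*b^2 - 10*b*r + r^2)/(10*b^2 + 7*b*r + r^2)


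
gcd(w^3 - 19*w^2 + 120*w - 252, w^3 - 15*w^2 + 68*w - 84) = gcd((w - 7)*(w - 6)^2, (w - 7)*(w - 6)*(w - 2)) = w^2 - 13*w + 42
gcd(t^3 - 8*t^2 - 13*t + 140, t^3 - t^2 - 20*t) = t^2 - t - 20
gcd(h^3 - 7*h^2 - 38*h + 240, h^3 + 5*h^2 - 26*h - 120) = h^2 + h - 30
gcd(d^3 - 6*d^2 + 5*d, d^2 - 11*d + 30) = d - 5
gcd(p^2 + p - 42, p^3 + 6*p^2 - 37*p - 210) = p^2 + p - 42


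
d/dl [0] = 0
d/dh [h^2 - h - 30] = 2*h - 1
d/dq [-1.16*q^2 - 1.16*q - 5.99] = -2.32*q - 1.16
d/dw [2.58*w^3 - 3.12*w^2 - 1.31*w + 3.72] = 7.74*w^2 - 6.24*w - 1.31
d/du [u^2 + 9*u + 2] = 2*u + 9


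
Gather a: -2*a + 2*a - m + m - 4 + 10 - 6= 0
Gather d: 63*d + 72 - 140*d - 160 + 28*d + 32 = -49*d - 56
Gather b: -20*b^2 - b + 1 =-20*b^2 - b + 1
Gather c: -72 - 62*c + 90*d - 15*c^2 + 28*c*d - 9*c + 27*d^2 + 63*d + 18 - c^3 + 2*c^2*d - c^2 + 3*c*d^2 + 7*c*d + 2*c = -c^3 + c^2*(2*d - 16) + c*(3*d^2 + 35*d - 69) + 27*d^2 + 153*d - 54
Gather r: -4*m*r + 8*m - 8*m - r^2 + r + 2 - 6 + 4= -r^2 + r*(1 - 4*m)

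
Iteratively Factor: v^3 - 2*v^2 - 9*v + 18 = (v - 2)*(v^2 - 9) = (v - 3)*(v - 2)*(v + 3)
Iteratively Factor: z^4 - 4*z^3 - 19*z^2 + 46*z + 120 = (z - 4)*(z^3 - 19*z - 30) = (z - 4)*(z + 3)*(z^2 - 3*z - 10) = (z - 4)*(z + 2)*(z + 3)*(z - 5)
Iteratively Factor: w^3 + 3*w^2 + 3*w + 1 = (w + 1)*(w^2 + 2*w + 1) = (w + 1)^2*(w + 1)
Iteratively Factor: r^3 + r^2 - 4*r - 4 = (r - 2)*(r^2 + 3*r + 2) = (r - 2)*(r + 2)*(r + 1)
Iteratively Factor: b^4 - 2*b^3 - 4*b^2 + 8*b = (b)*(b^3 - 2*b^2 - 4*b + 8) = b*(b - 2)*(b^2 - 4) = b*(b - 2)*(b + 2)*(b - 2)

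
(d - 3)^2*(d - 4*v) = d^3 - 4*d^2*v - 6*d^2 + 24*d*v + 9*d - 36*v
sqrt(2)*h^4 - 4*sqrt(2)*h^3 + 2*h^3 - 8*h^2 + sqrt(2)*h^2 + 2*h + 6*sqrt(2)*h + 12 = (h - 3)*(h - 2)*(h + sqrt(2))*(sqrt(2)*h + sqrt(2))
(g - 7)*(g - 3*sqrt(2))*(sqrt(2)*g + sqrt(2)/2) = sqrt(2)*g^3 - 13*sqrt(2)*g^2/2 - 6*g^2 - 7*sqrt(2)*g/2 + 39*g + 21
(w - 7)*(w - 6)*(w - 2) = w^3 - 15*w^2 + 68*w - 84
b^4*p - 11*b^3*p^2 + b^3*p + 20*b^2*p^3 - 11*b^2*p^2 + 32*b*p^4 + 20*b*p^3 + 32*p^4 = (b - 8*p)*(b - 4*p)*(b + p)*(b*p + p)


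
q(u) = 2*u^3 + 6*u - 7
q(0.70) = -2.11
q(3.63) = 110.44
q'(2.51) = 43.80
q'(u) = 6*u^2 + 6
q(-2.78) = -66.65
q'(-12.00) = 870.00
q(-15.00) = -6847.00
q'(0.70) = 8.94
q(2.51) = 39.69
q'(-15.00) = 1356.00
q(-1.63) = -25.44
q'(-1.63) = 21.94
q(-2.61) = -58.22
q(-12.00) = -3535.00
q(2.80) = 53.70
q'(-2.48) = 42.90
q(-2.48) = -52.39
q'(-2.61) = 46.87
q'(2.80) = 53.04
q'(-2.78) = 52.37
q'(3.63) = 85.06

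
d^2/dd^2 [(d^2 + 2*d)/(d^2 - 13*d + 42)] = 6*(5*d^3 - 42*d^2 - 84*d + 952)/(d^6 - 39*d^5 + 633*d^4 - 5473*d^3 + 26586*d^2 - 68796*d + 74088)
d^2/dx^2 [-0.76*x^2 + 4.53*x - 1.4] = -1.52000000000000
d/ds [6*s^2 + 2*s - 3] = 12*s + 2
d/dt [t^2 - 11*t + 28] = 2*t - 11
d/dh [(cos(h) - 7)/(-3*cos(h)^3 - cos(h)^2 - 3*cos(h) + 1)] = 32*(-3*cos(h)^3 + 31*cos(h)^2 + 7*cos(h) + 10)*sin(h)/(-4*sin(h)^2 + 21*cos(h) + 3*cos(3*h))^2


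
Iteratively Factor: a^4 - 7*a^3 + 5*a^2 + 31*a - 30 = (a + 2)*(a^3 - 9*a^2 + 23*a - 15) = (a - 5)*(a + 2)*(a^2 - 4*a + 3) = (a - 5)*(a - 1)*(a + 2)*(a - 3)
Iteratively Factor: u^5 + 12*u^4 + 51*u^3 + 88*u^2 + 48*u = (u + 4)*(u^4 + 8*u^3 + 19*u^2 + 12*u) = (u + 1)*(u + 4)*(u^3 + 7*u^2 + 12*u) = u*(u + 1)*(u + 4)*(u^2 + 7*u + 12) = u*(u + 1)*(u + 4)^2*(u + 3)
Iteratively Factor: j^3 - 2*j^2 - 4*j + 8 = (j - 2)*(j^2 - 4) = (j - 2)*(j + 2)*(j - 2)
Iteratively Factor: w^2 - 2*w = (w - 2)*(w)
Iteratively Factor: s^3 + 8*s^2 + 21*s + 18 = (s + 3)*(s^2 + 5*s + 6) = (s + 2)*(s + 3)*(s + 3)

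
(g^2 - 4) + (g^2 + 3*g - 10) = 2*g^2 + 3*g - 14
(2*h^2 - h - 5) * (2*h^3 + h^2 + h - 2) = 4*h^5 - 9*h^3 - 10*h^2 - 3*h + 10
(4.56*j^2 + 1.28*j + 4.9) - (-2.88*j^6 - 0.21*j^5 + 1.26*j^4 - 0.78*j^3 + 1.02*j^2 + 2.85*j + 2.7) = 2.88*j^6 + 0.21*j^5 - 1.26*j^4 + 0.78*j^3 + 3.54*j^2 - 1.57*j + 2.2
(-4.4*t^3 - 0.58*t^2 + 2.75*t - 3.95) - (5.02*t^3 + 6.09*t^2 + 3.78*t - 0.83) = -9.42*t^3 - 6.67*t^2 - 1.03*t - 3.12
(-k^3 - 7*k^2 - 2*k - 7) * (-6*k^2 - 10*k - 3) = 6*k^5 + 52*k^4 + 85*k^3 + 83*k^2 + 76*k + 21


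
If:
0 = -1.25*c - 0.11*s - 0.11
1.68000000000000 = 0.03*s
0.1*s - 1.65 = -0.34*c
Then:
No Solution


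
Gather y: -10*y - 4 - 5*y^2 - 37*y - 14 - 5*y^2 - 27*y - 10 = -10*y^2 - 74*y - 28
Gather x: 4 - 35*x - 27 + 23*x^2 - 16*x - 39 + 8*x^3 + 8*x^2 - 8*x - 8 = 8*x^3 + 31*x^2 - 59*x - 70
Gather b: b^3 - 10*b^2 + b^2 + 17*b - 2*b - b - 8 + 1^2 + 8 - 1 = b^3 - 9*b^2 + 14*b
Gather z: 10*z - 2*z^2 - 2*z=-2*z^2 + 8*z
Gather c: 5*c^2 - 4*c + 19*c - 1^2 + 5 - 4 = 5*c^2 + 15*c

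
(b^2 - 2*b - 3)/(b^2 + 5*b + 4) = (b - 3)/(b + 4)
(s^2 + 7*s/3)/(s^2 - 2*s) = (s + 7/3)/(s - 2)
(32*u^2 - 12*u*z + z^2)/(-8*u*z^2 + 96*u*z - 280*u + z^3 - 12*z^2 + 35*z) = (-4*u + z)/(z^2 - 12*z + 35)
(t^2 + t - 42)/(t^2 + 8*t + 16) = (t^2 + t - 42)/(t^2 + 8*t + 16)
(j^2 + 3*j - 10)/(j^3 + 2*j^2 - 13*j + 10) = 1/(j - 1)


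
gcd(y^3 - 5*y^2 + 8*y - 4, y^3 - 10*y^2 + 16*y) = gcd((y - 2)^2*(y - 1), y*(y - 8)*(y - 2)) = y - 2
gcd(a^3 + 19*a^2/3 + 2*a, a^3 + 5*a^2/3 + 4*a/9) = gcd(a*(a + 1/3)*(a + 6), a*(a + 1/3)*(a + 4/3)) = a^2 + a/3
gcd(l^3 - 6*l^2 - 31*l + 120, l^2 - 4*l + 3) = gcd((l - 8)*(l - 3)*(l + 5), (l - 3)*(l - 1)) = l - 3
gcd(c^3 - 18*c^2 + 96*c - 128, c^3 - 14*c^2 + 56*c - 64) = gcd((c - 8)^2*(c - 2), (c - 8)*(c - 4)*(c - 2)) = c^2 - 10*c + 16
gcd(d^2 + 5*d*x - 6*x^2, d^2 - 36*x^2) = d + 6*x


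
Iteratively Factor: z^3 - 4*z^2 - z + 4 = (z - 1)*(z^2 - 3*z - 4) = (z - 1)*(z + 1)*(z - 4)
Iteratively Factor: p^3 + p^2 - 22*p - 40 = (p - 5)*(p^2 + 6*p + 8) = (p - 5)*(p + 4)*(p + 2)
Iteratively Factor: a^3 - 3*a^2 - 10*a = (a - 5)*(a^2 + 2*a) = a*(a - 5)*(a + 2)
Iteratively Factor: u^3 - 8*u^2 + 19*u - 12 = (u - 1)*(u^2 - 7*u + 12) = (u - 3)*(u - 1)*(u - 4)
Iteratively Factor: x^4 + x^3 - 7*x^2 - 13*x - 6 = (x + 2)*(x^3 - x^2 - 5*x - 3) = (x - 3)*(x + 2)*(x^2 + 2*x + 1) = (x - 3)*(x + 1)*(x + 2)*(x + 1)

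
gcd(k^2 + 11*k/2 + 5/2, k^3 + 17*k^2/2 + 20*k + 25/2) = k + 5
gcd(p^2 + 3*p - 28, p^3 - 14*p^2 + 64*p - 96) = p - 4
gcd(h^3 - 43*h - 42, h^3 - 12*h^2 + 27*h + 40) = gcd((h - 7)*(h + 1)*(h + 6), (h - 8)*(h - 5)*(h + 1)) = h + 1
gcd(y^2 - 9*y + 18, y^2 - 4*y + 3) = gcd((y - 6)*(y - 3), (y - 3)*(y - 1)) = y - 3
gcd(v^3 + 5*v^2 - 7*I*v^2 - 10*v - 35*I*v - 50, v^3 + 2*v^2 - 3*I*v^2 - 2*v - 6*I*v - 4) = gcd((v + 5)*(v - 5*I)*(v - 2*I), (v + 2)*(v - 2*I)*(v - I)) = v - 2*I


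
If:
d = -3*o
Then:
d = -3*o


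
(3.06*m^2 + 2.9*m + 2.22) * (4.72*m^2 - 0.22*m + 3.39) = 14.4432*m^4 + 13.0148*m^3 + 20.2138*m^2 + 9.3426*m + 7.5258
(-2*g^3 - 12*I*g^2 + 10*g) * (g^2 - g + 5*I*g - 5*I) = -2*g^5 + 2*g^4 - 22*I*g^4 + 70*g^3 + 22*I*g^3 - 70*g^2 + 50*I*g^2 - 50*I*g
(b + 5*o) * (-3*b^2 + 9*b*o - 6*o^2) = -3*b^3 - 6*b^2*o + 39*b*o^2 - 30*o^3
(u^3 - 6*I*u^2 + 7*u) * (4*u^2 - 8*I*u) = 4*u^5 - 32*I*u^4 - 20*u^3 - 56*I*u^2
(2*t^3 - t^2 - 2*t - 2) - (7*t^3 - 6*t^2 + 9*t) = -5*t^3 + 5*t^2 - 11*t - 2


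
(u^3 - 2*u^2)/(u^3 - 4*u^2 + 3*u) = u*(u - 2)/(u^2 - 4*u + 3)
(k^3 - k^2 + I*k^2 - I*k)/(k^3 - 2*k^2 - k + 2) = k*(k + I)/(k^2 - k - 2)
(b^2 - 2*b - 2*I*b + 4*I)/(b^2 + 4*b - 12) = (b - 2*I)/(b + 6)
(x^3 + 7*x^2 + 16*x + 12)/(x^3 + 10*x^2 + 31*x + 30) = (x + 2)/(x + 5)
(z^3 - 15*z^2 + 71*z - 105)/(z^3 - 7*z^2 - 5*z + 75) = (z^2 - 10*z + 21)/(z^2 - 2*z - 15)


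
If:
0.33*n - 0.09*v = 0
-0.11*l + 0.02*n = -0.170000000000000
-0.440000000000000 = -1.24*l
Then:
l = 0.35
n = -6.55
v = -24.01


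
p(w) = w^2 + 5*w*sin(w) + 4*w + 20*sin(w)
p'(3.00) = -23.94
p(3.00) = 25.94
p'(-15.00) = 12.53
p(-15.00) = 200.77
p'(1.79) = 6.17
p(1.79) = 38.62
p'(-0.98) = 6.30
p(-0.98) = -15.50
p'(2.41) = -11.69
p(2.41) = 36.86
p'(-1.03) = 5.30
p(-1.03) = -15.79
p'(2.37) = -10.60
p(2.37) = 37.31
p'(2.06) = -1.71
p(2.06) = 39.23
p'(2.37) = -10.60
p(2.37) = 37.31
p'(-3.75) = -1.67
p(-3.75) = -0.22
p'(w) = 5*w*cos(w) + 2*w + 5*sin(w) + 20*cos(w) + 4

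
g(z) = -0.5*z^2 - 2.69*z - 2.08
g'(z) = -1.0*z - 2.69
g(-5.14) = -1.46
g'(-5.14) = 2.45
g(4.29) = -22.82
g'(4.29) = -6.98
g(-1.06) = 0.21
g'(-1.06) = -1.63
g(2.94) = -14.31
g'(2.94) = -5.63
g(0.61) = -3.91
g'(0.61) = -3.30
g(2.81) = -13.59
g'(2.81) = -5.50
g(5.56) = -32.49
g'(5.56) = -8.25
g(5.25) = -29.98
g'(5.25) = -7.94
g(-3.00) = 1.49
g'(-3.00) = 0.31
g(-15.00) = -74.23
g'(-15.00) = 12.31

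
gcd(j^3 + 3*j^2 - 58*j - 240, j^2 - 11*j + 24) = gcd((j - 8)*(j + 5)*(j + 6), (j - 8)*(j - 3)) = j - 8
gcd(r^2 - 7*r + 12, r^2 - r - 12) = r - 4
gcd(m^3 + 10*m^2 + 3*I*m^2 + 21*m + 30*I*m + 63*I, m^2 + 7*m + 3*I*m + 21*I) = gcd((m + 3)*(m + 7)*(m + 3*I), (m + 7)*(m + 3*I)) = m^2 + m*(7 + 3*I) + 21*I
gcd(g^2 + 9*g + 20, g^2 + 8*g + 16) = g + 4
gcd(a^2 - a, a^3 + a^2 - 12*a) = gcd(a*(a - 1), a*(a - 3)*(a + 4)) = a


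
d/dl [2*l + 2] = 2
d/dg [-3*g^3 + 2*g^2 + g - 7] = -9*g^2 + 4*g + 1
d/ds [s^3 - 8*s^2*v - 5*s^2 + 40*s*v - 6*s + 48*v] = 3*s^2 - 16*s*v - 10*s + 40*v - 6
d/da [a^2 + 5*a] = 2*a + 5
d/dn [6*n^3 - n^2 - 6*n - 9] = 18*n^2 - 2*n - 6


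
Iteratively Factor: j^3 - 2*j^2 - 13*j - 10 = (j + 2)*(j^2 - 4*j - 5) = (j + 1)*(j + 2)*(j - 5)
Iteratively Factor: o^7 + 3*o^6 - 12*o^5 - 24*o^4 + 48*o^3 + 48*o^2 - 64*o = (o + 2)*(o^6 + o^5 - 14*o^4 + 4*o^3 + 40*o^2 - 32*o) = (o + 2)*(o + 4)*(o^5 - 3*o^4 - 2*o^3 + 12*o^2 - 8*o) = o*(o + 2)*(o + 4)*(o^4 - 3*o^3 - 2*o^2 + 12*o - 8) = o*(o - 2)*(o + 2)*(o + 4)*(o^3 - o^2 - 4*o + 4) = o*(o - 2)*(o - 1)*(o + 2)*(o + 4)*(o^2 - 4) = o*(o - 2)^2*(o - 1)*(o + 2)*(o + 4)*(o + 2)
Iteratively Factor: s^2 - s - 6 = (s - 3)*(s + 2)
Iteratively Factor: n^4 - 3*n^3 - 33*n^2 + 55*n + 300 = (n + 4)*(n^3 - 7*n^2 - 5*n + 75) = (n + 3)*(n + 4)*(n^2 - 10*n + 25) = (n - 5)*(n + 3)*(n + 4)*(n - 5)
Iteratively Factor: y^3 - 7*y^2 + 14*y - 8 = (y - 2)*(y^2 - 5*y + 4) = (y - 4)*(y - 2)*(y - 1)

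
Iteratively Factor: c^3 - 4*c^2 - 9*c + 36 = (c - 3)*(c^2 - c - 12) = (c - 4)*(c - 3)*(c + 3)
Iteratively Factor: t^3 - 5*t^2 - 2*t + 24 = (t - 3)*(t^2 - 2*t - 8) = (t - 4)*(t - 3)*(t + 2)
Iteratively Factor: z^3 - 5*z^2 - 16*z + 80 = (z + 4)*(z^2 - 9*z + 20) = (z - 4)*(z + 4)*(z - 5)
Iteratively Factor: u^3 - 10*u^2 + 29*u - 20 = (u - 5)*(u^2 - 5*u + 4) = (u - 5)*(u - 1)*(u - 4)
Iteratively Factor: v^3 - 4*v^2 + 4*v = (v - 2)*(v^2 - 2*v) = v*(v - 2)*(v - 2)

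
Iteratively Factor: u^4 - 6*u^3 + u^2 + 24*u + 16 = (u - 4)*(u^3 - 2*u^2 - 7*u - 4) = (u - 4)*(u + 1)*(u^2 - 3*u - 4) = (u - 4)^2*(u + 1)*(u + 1)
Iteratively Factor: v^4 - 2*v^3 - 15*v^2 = (v + 3)*(v^3 - 5*v^2) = v*(v + 3)*(v^2 - 5*v) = v*(v - 5)*(v + 3)*(v)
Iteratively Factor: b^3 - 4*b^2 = (b - 4)*(b^2) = b*(b - 4)*(b)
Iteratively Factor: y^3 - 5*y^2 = (y - 5)*(y^2) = y*(y - 5)*(y)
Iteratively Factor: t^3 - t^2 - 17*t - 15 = (t + 1)*(t^2 - 2*t - 15) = (t + 1)*(t + 3)*(t - 5)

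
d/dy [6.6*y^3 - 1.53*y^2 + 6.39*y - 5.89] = 19.8*y^2 - 3.06*y + 6.39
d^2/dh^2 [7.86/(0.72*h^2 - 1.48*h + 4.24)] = (-8.149248*h^2 + 16.751232*h + 7.86*(1.44*h - 1.48)*(2.88*h - 2.96) - 47.990016)/(0.72*h^2 - 1.48*h + 4.24)^3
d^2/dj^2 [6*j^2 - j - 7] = 12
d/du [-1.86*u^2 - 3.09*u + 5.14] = -3.72*u - 3.09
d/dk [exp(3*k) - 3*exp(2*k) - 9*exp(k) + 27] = 3*(exp(2*k) - 2*exp(k) - 3)*exp(k)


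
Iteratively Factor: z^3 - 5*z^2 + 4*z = (z - 4)*(z^2 - z) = z*(z - 4)*(z - 1)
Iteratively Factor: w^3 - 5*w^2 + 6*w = (w)*(w^2 - 5*w + 6) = w*(w - 2)*(w - 3)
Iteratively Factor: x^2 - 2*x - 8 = (x + 2)*(x - 4)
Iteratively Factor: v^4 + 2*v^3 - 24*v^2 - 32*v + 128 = (v + 4)*(v^3 - 2*v^2 - 16*v + 32) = (v - 2)*(v + 4)*(v^2 - 16) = (v - 2)*(v + 4)^2*(v - 4)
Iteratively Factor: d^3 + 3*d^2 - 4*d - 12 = (d - 2)*(d^2 + 5*d + 6) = (d - 2)*(d + 2)*(d + 3)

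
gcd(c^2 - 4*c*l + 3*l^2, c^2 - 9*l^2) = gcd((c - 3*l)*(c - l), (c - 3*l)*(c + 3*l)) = c - 3*l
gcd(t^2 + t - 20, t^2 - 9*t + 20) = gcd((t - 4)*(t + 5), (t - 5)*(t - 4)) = t - 4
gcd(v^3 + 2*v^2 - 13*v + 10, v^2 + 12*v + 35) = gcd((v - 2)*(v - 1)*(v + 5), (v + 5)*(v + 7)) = v + 5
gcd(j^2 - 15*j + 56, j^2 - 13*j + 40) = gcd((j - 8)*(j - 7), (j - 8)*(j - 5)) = j - 8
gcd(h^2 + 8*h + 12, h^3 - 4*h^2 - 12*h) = h + 2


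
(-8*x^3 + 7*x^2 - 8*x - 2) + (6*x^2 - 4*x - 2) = -8*x^3 + 13*x^2 - 12*x - 4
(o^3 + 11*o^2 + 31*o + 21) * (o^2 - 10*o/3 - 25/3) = o^5 + 23*o^4/3 - 14*o^3 - 174*o^2 - 985*o/3 - 175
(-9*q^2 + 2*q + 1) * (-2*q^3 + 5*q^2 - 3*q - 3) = 18*q^5 - 49*q^4 + 35*q^3 + 26*q^2 - 9*q - 3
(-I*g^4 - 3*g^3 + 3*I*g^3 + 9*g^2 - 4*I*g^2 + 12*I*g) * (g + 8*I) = -I*g^5 + 5*g^4 + 3*I*g^4 - 15*g^3 - 28*I*g^3 + 32*g^2 + 84*I*g^2 - 96*g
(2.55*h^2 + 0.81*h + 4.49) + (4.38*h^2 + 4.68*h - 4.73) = 6.93*h^2 + 5.49*h - 0.24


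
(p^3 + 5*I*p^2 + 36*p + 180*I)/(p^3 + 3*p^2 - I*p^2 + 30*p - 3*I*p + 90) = (p + 6*I)/(p + 3)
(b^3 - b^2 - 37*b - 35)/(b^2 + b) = b - 2 - 35/b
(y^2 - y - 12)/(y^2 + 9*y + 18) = (y - 4)/(y + 6)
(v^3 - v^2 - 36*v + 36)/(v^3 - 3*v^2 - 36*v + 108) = (v - 1)/(v - 3)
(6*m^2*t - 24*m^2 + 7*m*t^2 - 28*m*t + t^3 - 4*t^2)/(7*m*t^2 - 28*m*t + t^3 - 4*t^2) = (6*m^2 + 7*m*t + t^2)/(t*(7*m + t))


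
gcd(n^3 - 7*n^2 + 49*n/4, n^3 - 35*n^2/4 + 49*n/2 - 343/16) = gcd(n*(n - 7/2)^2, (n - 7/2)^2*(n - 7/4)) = n^2 - 7*n + 49/4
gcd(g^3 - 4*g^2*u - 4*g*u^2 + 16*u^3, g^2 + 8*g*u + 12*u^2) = g + 2*u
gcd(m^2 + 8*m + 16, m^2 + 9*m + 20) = m + 4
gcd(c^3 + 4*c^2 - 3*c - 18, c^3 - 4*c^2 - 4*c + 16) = c - 2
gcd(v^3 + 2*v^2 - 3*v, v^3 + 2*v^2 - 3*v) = v^3 + 2*v^2 - 3*v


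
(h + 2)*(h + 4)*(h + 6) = h^3 + 12*h^2 + 44*h + 48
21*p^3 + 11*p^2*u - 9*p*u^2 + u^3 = (-7*p + u)*(-3*p + u)*(p + u)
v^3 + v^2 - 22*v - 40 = (v - 5)*(v + 2)*(v + 4)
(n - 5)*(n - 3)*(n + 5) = n^3 - 3*n^2 - 25*n + 75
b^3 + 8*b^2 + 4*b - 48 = (b - 2)*(b + 4)*(b + 6)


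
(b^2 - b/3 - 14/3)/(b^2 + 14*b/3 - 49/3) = (b + 2)/(b + 7)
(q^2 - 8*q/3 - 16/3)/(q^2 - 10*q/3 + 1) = (3*q^2 - 8*q - 16)/(3*q^2 - 10*q + 3)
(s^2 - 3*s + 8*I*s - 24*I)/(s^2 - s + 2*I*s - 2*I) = (s^2 + s*(-3 + 8*I) - 24*I)/(s^2 + s*(-1 + 2*I) - 2*I)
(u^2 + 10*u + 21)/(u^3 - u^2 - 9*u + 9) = (u + 7)/(u^2 - 4*u + 3)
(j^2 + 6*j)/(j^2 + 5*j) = (j + 6)/(j + 5)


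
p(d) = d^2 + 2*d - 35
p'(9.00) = 20.00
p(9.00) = 64.00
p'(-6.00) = -10.00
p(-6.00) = -11.00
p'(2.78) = 7.56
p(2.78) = -21.71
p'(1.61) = 5.22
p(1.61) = -29.19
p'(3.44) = 8.88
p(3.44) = -16.29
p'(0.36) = 2.72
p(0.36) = -34.15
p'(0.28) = 2.56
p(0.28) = -34.36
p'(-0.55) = 0.90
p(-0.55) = -35.80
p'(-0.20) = 1.60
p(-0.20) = -35.36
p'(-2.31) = -2.62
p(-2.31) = -34.28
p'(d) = 2*d + 2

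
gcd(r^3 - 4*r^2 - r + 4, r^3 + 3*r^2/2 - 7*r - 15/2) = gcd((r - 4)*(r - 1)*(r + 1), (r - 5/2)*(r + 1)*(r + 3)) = r + 1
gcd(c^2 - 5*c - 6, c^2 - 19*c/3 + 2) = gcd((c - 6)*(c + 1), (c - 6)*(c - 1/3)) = c - 6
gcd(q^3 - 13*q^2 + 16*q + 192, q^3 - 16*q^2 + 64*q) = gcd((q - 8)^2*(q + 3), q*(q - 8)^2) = q^2 - 16*q + 64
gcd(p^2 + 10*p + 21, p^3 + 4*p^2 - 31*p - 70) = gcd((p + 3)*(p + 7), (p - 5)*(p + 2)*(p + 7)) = p + 7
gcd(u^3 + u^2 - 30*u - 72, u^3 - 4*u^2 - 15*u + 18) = u^2 - 3*u - 18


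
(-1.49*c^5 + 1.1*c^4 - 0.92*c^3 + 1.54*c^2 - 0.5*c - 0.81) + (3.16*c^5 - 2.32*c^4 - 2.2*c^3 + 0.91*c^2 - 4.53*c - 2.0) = 1.67*c^5 - 1.22*c^4 - 3.12*c^3 + 2.45*c^2 - 5.03*c - 2.81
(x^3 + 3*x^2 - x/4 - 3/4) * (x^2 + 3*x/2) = x^5 + 9*x^4/2 + 17*x^3/4 - 9*x^2/8 - 9*x/8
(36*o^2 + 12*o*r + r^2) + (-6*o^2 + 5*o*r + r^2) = 30*o^2 + 17*o*r + 2*r^2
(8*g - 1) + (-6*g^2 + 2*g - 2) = -6*g^2 + 10*g - 3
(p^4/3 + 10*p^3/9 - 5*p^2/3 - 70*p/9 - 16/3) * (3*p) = p^5 + 10*p^4/3 - 5*p^3 - 70*p^2/3 - 16*p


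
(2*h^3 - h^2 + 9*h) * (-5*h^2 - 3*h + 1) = -10*h^5 - h^4 - 40*h^3 - 28*h^2 + 9*h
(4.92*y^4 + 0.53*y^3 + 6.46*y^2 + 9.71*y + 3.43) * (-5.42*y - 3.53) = -26.6664*y^5 - 20.2402*y^4 - 36.8841*y^3 - 75.432*y^2 - 52.8669*y - 12.1079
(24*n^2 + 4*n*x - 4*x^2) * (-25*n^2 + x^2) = -600*n^4 - 100*n^3*x + 124*n^2*x^2 + 4*n*x^3 - 4*x^4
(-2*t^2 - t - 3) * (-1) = 2*t^2 + t + 3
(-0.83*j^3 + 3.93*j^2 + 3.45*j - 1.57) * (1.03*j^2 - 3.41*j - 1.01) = -0.8549*j^5 + 6.8782*j^4 - 9.0095*j^3 - 17.3509*j^2 + 1.8692*j + 1.5857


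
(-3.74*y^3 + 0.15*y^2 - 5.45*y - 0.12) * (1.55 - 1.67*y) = 6.2458*y^4 - 6.0475*y^3 + 9.334*y^2 - 8.2471*y - 0.186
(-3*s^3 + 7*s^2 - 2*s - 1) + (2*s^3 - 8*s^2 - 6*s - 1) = -s^3 - s^2 - 8*s - 2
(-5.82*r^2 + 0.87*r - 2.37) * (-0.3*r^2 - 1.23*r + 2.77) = 1.746*r^4 + 6.8976*r^3 - 16.4805*r^2 + 5.325*r - 6.5649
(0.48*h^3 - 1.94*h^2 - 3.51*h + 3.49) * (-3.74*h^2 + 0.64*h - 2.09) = -1.7952*h^5 + 7.5628*h^4 + 10.8826*h^3 - 11.2444*h^2 + 9.5695*h - 7.2941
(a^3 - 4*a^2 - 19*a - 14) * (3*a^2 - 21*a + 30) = 3*a^5 - 33*a^4 + 57*a^3 + 237*a^2 - 276*a - 420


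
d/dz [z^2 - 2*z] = 2*z - 2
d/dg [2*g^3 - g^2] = 2*g*(3*g - 1)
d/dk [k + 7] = 1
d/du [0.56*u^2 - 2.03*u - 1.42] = 1.12*u - 2.03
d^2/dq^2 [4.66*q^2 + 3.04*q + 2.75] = 9.32000000000000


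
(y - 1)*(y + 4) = y^2 + 3*y - 4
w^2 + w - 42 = (w - 6)*(w + 7)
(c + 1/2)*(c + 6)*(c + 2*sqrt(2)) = c^3 + 2*sqrt(2)*c^2 + 13*c^2/2 + 3*c + 13*sqrt(2)*c + 6*sqrt(2)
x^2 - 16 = (x - 4)*(x + 4)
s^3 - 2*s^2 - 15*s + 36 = (s - 3)^2*(s + 4)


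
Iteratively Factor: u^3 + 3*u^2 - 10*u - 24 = (u + 2)*(u^2 + u - 12) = (u - 3)*(u + 2)*(u + 4)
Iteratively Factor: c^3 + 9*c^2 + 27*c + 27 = (c + 3)*(c^2 + 6*c + 9) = (c + 3)^2*(c + 3)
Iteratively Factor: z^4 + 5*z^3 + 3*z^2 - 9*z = (z - 1)*(z^3 + 6*z^2 + 9*z) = (z - 1)*(z + 3)*(z^2 + 3*z) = z*(z - 1)*(z + 3)*(z + 3)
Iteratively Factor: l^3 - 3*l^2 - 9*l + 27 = (l - 3)*(l^2 - 9) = (l - 3)*(l + 3)*(l - 3)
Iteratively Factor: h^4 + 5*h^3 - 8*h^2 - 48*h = (h - 3)*(h^3 + 8*h^2 + 16*h) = (h - 3)*(h + 4)*(h^2 + 4*h) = h*(h - 3)*(h + 4)*(h + 4)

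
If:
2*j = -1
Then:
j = -1/2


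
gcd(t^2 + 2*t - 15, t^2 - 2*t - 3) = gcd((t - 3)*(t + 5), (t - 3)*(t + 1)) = t - 3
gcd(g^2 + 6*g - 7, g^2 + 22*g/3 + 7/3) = g + 7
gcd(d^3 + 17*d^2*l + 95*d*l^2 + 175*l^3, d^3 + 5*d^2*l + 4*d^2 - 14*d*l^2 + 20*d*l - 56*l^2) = d + 7*l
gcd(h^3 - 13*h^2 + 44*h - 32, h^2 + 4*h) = 1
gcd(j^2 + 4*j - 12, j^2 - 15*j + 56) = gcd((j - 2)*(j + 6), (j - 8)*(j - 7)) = 1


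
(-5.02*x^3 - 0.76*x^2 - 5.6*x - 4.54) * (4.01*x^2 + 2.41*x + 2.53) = -20.1302*x^5 - 15.1458*x^4 - 36.9882*x^3 - 33.6242*x^2 - 25.1094*x - 11.4862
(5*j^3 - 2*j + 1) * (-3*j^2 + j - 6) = -15*j^5 + 5*j^4 - 24*j^3 - 5*j^2 + 13*j - 6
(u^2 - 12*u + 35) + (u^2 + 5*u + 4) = 2*u^2 - 7*u + 39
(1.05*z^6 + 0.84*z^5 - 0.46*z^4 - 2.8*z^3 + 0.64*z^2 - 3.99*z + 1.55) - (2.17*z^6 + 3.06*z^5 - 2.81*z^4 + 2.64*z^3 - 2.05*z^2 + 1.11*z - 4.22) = -1.12*z^6 - 2.22*z^5 + 2.35*z^4 - 5.44*z^3 + 2.69*z^2 - 5.1*z + 5.77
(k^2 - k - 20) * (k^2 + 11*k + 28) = k^4 + 10*k^3 - 3*k^2 - 248*k - 560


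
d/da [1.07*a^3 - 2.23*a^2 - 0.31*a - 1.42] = 3.21*a^2 - 4.46*a - 0.31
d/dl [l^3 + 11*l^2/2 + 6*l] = 3*l^2 + 11*l + 6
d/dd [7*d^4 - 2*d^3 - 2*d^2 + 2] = 2*d*(14*d^2 - 3*d - 2)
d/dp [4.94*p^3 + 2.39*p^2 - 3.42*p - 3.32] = 14.82*p^2 + 4.78*p - 3.42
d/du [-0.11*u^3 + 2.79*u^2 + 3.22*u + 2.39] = -0.33*u^2 + 5.58*u + 3.22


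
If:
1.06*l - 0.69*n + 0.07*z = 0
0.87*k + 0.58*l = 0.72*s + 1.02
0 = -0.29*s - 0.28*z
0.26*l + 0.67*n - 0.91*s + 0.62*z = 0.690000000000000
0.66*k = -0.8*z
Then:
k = 0.81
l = 1.35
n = 2.00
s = 0.64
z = -0.67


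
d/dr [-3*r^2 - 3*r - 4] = -6*r - 3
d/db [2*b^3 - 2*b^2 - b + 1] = 6*b^2 - 4*b - 1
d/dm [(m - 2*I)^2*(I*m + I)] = I*(m - 2*I)*(3*m + 2 - 2*I)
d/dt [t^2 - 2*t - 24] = 2*t - 2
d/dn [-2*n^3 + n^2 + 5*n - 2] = -6*n^2 + 2*n + 5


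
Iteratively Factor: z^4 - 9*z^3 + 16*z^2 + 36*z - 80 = (z - 2)*(z^3 - 7*z^2 + 2*z + 40) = (z - 5)*(z - 2)*(z^2 - 2*z - 8) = (z - 5)*(z - 2)*(z + 2)*(z - 4)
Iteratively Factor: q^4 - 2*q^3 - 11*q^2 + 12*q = (q - 4)*(q^3 + 2*q^2 - 3*q) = q*(q - 4)*(q^2 + 2*q - 3) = q*(q - 4)*(q - 1)*(q + 3)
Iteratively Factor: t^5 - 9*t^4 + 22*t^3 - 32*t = (t - 2)*(t^4 - 7*t^3 + 8*t^2 + 16*t) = t*(t - 2)*(t^3 - 7*t^2 + 8*t + 16) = t*(t - 4)*(t - 2)*(t^2 - 3*t - 4) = t*(t - 4)^2*(t - 2)*(t + 1)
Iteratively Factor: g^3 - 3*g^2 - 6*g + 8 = (g - 4)*(g^2 + g - 2) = (g - 4)*(g - 1)*(g + 2)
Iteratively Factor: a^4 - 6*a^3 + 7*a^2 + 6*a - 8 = (a - 4)*(a^3 - 2*a^2 - a + 2) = (a - 4)*(a + 1)*(a^2 - 3*a + 2) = (a - 4)*(a - 1)*(a + 1)*(a - 2)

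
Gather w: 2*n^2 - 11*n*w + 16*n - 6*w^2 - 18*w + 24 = 2*n^2 + 16*n - 6*w^2 + w*(-11*n - 18) + 24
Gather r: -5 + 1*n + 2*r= n + 2*r - 5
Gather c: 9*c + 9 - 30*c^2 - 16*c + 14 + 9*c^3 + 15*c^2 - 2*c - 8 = 9*c^3 - 15*c^2 - 9*c + 15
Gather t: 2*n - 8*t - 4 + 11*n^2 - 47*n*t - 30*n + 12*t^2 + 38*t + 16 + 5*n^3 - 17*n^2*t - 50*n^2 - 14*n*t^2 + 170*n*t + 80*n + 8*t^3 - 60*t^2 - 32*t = 5*n^3 - 39*n^2 + 52*n + 8*t^3 + t^2*(-14*n - 48) + t*(-17*n^2 + 123*n - 2) + 12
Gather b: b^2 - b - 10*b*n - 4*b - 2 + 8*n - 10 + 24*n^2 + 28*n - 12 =b^2 + b*(-10*n - 5) + 24*n^2 + 36*n - 24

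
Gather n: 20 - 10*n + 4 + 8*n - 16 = 8 - 2*n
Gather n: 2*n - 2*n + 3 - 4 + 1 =0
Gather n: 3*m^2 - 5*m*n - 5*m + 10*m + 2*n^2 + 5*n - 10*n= 3*m^2 + 5*m + 2*n^2 + n*(-5*m - 5)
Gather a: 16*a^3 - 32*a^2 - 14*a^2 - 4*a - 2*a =16*a^3 - 46*a^2 - 6*a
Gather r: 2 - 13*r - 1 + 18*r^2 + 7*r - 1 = 18*r^2 - 6*r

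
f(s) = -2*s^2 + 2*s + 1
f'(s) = 2 - 4*s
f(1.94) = -2.65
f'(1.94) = -5.76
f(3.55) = -17.10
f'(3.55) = -12.20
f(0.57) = 1.49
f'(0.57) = -0.28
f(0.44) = 1.49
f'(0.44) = 0.24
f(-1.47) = -6.26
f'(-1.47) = 7.88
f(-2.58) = -17.47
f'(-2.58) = 12.32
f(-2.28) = -13.96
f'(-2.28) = 11.12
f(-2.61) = -17.84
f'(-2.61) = 12.44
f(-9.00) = -179.00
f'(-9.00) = 38.00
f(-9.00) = -179.00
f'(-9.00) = 38.00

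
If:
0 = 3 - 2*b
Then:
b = 3/2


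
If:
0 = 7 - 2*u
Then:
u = 7/2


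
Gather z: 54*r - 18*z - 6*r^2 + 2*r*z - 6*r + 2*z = -6*r^2 + 48*r + z*(2*r - 16)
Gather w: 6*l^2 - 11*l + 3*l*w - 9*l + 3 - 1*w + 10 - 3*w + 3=6*l^2 - 20*l + w*(3*l - 4) + 16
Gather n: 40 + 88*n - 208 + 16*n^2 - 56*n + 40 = 16*n^2 + 32*n - 128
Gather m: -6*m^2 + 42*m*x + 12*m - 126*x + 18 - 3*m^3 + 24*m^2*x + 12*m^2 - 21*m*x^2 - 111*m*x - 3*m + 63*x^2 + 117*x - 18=-3*m^3 + m^2*(24*x + 6) + m*(-21*x^2 - 69*x + 9) + 63*x^2 - 9*x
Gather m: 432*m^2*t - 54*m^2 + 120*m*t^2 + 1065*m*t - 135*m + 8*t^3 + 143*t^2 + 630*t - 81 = m^2*(432*t - 54) + m*(120*t^2 + 1065*t - 135) + 8*t^3 + 143*t^2 + 630*t - 81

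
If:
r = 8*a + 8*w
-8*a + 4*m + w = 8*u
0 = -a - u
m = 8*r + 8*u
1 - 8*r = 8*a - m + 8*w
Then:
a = 257/2320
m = 7/290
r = 33/290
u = -257/2320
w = -14/145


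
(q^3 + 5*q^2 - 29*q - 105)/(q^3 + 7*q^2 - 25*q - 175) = (q + 3)/(q + 5)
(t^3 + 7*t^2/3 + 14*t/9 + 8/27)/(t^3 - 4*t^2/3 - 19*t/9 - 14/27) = (3*t + 4)/(3*t - 7)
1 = 1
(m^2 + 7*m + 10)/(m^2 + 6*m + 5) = (m + 2)/(m + 1)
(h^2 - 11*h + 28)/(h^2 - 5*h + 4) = (h - 7)/(h - 1)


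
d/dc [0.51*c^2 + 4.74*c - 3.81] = 1.02*c + 4.74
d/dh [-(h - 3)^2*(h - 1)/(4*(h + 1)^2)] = (h - 3)*((5 - 3*h)*(h + 1) + 2*(h - 3)*(h - 1))/(4*(h + 1)^3)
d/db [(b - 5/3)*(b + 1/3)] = 2*b - 4/3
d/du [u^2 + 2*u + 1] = 2*u + 2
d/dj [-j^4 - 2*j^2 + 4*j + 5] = -4*j^3 - 4*j + 4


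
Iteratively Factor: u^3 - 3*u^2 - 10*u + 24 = (u + 3)*(u^2 - 6*u + 8) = (u - 4)*(u + 3)*(u - 2)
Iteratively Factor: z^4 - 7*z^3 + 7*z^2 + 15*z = (z)*(z^3 - 7*z^2 + 7*z + 15) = z*(z - 5)*(z^2 - 2*z - 3) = z*(z - 5)*(z + 1)*(z - 3)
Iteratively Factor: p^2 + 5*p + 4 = (p + 4)*(p + 1)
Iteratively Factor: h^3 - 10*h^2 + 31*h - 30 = (h - 5)*(h^2 - 5*h + 6) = (h - 5)*(h - 3)*(h - 2)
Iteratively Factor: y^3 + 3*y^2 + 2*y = (y)*(y^2 + 3*y + 2) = y*(y + 2)*(y + 1)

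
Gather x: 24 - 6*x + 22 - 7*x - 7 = 39 - 13*x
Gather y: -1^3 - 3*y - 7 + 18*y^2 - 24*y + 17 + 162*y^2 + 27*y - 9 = 180*y^2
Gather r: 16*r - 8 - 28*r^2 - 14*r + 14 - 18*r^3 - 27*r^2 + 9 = -18*r^3 - 55*r^2 + 2*r + 15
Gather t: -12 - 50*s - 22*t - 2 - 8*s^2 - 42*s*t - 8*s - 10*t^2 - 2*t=-8*s^2 - 58*s - 10*t^2 + t*(-42*s - 24) - 14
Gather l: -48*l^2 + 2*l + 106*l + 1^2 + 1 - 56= -48*l^2 + 108*l - 54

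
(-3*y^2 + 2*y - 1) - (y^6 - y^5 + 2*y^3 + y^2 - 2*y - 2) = -y^6 + y^5 - 2*y^3 - 4*y^2 + 4*y + 1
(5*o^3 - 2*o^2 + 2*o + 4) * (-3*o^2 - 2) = -15*o^5 + 6*o^4 - 16*o^3 - 8*o^2 - 4*o - 8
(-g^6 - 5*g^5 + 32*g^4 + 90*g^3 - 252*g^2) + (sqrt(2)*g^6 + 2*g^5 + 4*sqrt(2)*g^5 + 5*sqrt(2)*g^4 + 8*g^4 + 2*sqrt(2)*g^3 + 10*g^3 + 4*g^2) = -g^6 + sqrt(2)*g^6 - 3*g^5 + 4*sqrt(2)*g^5 + 5*sqrt(2)*g^4 + 40*g^4 + 2*sqrt(2)*g^3 + 100*g^3 - 248*g^2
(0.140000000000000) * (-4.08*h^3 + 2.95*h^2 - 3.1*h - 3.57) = -0.5712*h^3 + 0.413*h^2 - 0.434*h - 0.4998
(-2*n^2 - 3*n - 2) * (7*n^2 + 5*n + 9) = -14*n^4 - 31*n^3 - 47*n^2 - 37*n - 18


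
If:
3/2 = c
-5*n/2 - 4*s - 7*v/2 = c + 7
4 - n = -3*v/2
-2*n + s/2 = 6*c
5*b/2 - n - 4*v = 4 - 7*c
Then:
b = -7423/625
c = 3/2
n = -427/125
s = 542/125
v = -618/125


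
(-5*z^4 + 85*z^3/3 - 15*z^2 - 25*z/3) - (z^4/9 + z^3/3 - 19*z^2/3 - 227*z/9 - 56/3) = -46*z^4/9 + 28*z^3 - 26*z^2/3 + 152*z/9 + 56/3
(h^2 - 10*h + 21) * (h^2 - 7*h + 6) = h^4 - 17*h^3 + 97*h^2 - 207*h + 126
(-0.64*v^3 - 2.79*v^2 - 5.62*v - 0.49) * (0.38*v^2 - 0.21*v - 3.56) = -0.2432*v^5 - 0.9258*v^4 + 0.7287*v^3 + 10.9264*v^2 + 20.1101*v + 1.7444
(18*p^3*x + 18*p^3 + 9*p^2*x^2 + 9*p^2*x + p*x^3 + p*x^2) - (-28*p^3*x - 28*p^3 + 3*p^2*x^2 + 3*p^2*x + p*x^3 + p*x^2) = 46*p^3*x + 46*p^3 + 6*p^2*x^2 + 6*p^2*x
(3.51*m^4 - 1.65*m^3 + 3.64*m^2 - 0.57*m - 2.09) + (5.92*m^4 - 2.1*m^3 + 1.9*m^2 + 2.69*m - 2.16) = 9.43*m^4 - 3.75*m^3 + 5.54*m^2 + 2.12*m - 4.25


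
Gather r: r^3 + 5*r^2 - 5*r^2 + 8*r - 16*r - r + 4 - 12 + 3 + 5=r^3 - 9*r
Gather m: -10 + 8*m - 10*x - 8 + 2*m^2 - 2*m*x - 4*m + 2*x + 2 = 2*m^2 + m*(4 - 2*x) - 8*x - 16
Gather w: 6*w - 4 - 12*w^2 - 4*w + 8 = -12*w^2 + 2*w + 4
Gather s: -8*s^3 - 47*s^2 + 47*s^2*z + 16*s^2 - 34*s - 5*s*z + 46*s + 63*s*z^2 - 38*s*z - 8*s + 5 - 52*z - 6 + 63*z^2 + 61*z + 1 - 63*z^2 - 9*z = -8*s^3 + s^2*(47*z - 31) + s*(63*z^2 - 43*z + 4)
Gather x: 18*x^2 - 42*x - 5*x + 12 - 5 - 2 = 18*x^2 - 47*x + 5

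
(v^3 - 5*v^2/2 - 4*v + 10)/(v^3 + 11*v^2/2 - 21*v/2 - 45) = (2*v^3 - 5*v^2 - 8*v + 20)/(2*v^3 + 11*v^2 - 21*v - 90)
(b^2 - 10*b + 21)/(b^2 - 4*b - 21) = (b - 3)/(b + 3)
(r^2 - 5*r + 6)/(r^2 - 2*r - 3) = (r - 2)/(r + 1)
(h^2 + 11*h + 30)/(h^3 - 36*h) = (h + 5)/(h*(h - 6))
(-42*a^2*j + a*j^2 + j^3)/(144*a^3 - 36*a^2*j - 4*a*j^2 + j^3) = j*(-7*a - j)/(24*a^2 - 2*a*j - j^2)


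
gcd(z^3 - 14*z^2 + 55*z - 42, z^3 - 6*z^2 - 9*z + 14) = z^2 - 8*z + 7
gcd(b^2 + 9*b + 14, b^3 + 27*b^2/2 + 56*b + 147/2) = b + 7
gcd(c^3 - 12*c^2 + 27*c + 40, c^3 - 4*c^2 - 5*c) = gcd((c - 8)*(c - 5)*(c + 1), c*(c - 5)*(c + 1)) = c^2 - 4*c - 5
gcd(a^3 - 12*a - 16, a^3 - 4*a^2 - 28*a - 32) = a^2 + 4*a + 4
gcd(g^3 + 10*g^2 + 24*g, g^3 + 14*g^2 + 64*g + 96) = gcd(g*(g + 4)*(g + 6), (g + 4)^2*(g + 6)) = g^2 + 10*g + 24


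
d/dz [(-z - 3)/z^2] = (z + 6)/z^3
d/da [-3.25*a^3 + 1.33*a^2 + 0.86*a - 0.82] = -9.75*a^2 + 2.66*a + 0.86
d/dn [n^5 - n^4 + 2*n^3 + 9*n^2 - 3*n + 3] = 5*n^4 - 4*n^3 + 6*n^2 + 18*n - 3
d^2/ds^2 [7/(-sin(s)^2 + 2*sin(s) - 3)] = 14*(2*sin(s)^4 - 3*sin(s)^3 - 7*sin(s)^2 + 9*sin(s) - 1)/(sin(s)^2 - 2*sin(s) + 3)^3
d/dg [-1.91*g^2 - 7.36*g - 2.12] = -3.82*g - 7.36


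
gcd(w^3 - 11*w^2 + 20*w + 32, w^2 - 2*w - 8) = w - 4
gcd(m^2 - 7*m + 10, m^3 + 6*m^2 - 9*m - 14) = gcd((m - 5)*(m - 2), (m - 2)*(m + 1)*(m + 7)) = m - 2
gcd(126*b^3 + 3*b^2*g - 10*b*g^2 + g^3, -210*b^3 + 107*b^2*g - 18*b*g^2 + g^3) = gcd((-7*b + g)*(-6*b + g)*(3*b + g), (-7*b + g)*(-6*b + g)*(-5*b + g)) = 42*b^2 - 13*b*g + g^2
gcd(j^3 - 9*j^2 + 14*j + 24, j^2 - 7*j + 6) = j - 6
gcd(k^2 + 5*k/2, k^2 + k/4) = k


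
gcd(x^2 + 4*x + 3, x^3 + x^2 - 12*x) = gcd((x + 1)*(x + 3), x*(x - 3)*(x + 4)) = 1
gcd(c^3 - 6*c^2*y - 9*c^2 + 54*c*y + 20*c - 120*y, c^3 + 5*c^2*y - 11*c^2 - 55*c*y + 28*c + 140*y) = c - 4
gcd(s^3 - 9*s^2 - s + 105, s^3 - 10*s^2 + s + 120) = s^2 - 2*s - 15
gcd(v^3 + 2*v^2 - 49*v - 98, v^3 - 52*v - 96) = v + 2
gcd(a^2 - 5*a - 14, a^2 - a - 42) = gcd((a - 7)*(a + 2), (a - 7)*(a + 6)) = a - 7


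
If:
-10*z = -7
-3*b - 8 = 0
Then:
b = -8/3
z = 7/10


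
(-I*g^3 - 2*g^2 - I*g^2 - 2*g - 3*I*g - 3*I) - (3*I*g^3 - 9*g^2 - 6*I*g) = -4*I*g^3 + 7*g^2 - I*g^2 - 2*g + 3*I*g - 3*I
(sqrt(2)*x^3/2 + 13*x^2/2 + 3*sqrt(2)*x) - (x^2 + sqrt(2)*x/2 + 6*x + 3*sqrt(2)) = sqrt(2)*x^3/2 + 11*x^2/2 - 6*x + 5*sqrt(2)*x/2 - 3*sqrt(2)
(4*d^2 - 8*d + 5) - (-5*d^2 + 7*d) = 9*d^2 - 15*d + 5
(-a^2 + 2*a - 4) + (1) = -a^2 + 2*a - 3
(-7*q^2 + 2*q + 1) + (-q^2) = -8*q^2 + 2*q + 1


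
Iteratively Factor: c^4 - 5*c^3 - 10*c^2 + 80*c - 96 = (c - 2)*(c^3 - 3*c^2 - 16*c + 48) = (c - 3)*(c - 2)*(c^2 - 16) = (c - 4)*(c - 3)*(c - 2)*(c + 4)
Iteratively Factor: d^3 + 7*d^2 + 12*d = (d + 4)*(d^2 + 3*d) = d*(d + 4)*(d + 3)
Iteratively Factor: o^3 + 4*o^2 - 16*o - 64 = (o + 4)*(o^2 - 16) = (o - 4)*(o + 4)*(o + 4)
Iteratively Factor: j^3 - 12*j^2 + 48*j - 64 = (j - 4)*(j^2 - 8*j + 16) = (j - 4)^2*(j - 4)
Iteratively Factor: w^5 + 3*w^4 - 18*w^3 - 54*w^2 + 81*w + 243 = (w + 3)*(w^4 - 18*w^2 + 81) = (w + 3)^2*(w^3 - 3*w^2 - 9*w + 27) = (w + 3)^3*(w^2 - 6*w + 9) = (w - 3)*(w + 3)^3*(w - 3)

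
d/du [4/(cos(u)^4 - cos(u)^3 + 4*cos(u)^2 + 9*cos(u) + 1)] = 4*(4*cos(u)^3 - 3*cos(u)^2 + 8*cos(u) + 9)*sin(u)/(cos(u)^4 - cos(u)^3 + 4*cos(u)^2 + 9*cos(u) + 1)^2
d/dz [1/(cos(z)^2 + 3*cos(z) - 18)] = (2*cos(z) + 3)*sin(z)/(cos(z)^2 + 3*cos(z) - 18)^2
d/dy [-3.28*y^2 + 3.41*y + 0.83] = 3.41 - 6.56*y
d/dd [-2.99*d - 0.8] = -2.99000000000000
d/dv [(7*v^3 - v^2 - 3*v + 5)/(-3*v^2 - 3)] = (-7*v^4 - 24*v^2 + 12*v + 3)/(3*(v^4 + 2*v^2 + 1))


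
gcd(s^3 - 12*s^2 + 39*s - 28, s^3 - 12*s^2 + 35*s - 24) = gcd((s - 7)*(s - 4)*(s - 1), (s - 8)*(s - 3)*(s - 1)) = s - 1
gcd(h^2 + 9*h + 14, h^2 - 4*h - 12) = h + 2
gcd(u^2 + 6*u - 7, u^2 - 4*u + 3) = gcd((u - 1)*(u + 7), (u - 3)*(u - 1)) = u - 1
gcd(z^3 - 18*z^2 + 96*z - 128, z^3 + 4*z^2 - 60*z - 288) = z - 8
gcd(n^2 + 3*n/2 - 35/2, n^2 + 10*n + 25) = n + 5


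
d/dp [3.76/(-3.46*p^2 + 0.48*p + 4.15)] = (26.0192*p - 1.8048)/(-3.46*p^2 + 0.48*p + 4.15)^2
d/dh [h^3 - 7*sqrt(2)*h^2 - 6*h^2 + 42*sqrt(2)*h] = 3*h^2 - 14*sqrt(2)*h - 12*h + 42*sqrt(2)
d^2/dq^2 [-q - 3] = 0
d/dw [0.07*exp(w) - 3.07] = 0.07*exp(w)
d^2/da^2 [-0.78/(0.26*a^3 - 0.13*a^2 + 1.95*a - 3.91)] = ((1.2168*a - 0.2028)*(0.26*a^3 - 0.13*a^2 + 1.95*a - 3.91) - 0.78*(0.78*a^2 - 0.26*a + 1.95)*(1.56*a^2 - 0.52*a + 3.9))/(0.26*a^3 - 0.13*a^2 + 1.95*a - 3.91)^3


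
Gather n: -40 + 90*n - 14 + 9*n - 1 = 99*n - 55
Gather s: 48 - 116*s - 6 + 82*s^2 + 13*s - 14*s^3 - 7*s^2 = -14*s^3 + 75*s^2 - 103*s + 42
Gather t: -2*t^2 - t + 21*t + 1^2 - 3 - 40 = -2*t^2 + 20*t - 42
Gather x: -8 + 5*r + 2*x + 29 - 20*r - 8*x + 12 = -15*r - 6*x + 33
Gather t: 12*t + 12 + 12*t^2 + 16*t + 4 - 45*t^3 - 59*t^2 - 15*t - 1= -45*t^3 - 47*t^2 + 13*t + 15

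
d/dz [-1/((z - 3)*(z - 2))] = (2*z - 5)/((z - 3)^2*(z - 2)^2)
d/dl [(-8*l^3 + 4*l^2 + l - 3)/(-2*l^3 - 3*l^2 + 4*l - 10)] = (32*l^4 - 60*l^3 + 241*l^2 - 98*l + 2)/(4*l^6 + 12*l^5 - 7*l^4 + 16*l^3 + 76*l^2 - 80*l + 100)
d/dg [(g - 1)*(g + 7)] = 2*g + 6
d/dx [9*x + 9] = 9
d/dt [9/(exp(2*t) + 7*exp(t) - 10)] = (-18*exp(t) - 63)*exp(t)/(exp(2*t) + 7*exp(t) - 10)^2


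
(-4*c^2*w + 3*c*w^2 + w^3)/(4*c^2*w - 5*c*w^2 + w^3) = (4*c + w)/(-4*c + w)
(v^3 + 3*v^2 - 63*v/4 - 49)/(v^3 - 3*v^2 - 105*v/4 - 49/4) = (2*v^2 - v - 28)/(2*v^2 - 13*v - 7)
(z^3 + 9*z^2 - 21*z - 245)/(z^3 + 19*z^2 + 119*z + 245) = (z - 5)/(z + 5)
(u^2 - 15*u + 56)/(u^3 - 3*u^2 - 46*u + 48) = (u - 7)/(u^2 + 5*u - 6)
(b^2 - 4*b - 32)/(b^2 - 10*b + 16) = (b + 4)/(b - 2)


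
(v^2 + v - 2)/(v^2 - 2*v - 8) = (v - 1)/(v - 4)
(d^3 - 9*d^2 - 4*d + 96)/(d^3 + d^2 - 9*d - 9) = (d^2 - 12*d + 32)/(d^2 - 2*d - 3)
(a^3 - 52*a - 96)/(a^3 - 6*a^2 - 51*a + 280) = (a^2 + 8*a + 12)/(a^2 + 2*a - 35)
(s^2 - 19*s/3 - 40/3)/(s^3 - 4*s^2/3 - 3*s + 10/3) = (s - 8)/(s^2 - 3*s + 2)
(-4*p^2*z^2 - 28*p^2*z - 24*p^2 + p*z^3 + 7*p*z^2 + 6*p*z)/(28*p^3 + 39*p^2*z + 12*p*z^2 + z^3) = p*(-4*p*z^2 - 28*p*z - 24*p + z^3 + 7*z^2 + 6*z)/(28*p^3 + 39*p^2*z + 12*p*z^2 + z^3)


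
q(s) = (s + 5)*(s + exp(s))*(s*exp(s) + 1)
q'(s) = (s + 5)*(s + exp(s))*(s*exp(s) + exp(s)) + (s + 5)*(s*exp(s) + 1)*(exp(s) + 1) + (s + exp(s))*(s*exp(s) + 1) = (s + 1)*(s + 5)*(s + exp(s))*exp(s) + (s + 5)*(s*exp(s) + 1)*(exp(s) + 1) + (s + exp(s))*(s*exp(s) + 1)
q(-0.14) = 3.11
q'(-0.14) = 11.27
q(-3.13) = -4.98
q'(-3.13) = -0.44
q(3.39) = 28168.70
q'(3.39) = 65608.36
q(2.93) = 9595.73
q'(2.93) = 22591.03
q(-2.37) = -4.66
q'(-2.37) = 1.23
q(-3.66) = -4.41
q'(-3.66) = -1.71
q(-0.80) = -0.94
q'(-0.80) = 3.54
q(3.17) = 16854.39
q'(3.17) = 39442.92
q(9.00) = 8282458577.65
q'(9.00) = 18068500306.15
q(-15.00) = 150.00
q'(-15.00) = -25.00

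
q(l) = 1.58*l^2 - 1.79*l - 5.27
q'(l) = 3.16*l - 1.79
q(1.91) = -2.92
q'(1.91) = 4.25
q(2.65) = 1.08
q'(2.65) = 6.58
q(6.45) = 48.92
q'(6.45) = 18.59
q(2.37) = -0.64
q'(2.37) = 5.70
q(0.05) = -5.36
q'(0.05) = -1.63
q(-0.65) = -3.44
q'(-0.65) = -3.84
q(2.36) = -0.69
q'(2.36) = 5.67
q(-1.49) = 0.90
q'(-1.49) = -6.50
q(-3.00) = 14.32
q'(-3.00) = -11.27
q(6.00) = 40.87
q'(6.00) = 17.17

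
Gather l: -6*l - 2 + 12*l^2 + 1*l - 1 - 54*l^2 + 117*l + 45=-42*l^2 + 112*l + 42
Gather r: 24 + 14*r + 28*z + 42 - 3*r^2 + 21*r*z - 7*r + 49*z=-3*r^2 + r*(21*z + 7) + 77*z + 66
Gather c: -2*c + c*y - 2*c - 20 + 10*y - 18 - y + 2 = c*(y - 4) + 9*y - 36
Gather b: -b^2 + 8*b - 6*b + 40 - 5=-b^2 + 2*b + 35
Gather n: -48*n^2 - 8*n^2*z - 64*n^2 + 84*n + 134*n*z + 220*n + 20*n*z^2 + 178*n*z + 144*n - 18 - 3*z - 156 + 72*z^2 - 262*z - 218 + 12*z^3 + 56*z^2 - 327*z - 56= n^2*(-8*z - 112) + n*(20*z^2 + 312*z + 448) + 12*z^3 + 128*z^2 - 592*z - 448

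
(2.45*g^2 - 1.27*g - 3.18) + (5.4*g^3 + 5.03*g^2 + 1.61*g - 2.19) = 5.4*g^3 + 7.48*g^2 + 0.34*g - 5.37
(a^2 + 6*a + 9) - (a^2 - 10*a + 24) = 16*a - 15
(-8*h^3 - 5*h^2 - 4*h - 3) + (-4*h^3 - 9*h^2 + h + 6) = -12*h^3 - 14*h^2 - 3*h + 3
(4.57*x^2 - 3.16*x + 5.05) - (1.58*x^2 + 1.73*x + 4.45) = 2.99*x^2 - 4.89*x + 0.6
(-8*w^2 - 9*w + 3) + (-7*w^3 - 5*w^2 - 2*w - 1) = -7*w^3 - 13*w^2 - 11*w + 2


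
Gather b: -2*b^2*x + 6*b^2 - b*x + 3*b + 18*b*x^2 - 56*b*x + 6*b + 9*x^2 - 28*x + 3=b^2*(6 - 2*x) + b*(18*x^2 - 57*x + 9) + 9*x^2 - 28*x + 3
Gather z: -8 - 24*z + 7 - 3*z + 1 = -27*z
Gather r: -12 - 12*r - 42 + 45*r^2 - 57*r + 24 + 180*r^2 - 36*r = 225*r^2 - 105*r - 30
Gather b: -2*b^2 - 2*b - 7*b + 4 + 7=-2*b^2 - 9*b + 11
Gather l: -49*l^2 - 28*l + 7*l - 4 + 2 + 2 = -49*l^2 - 21*l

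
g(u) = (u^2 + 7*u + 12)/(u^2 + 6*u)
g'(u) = (-2*u - 6)*(u^2 + 7*u + 12)/(u^2 + 6*u)^2 + (2*u + 7)/(u^2 + 6*u) = (-u^2 - 24*u - 72)/(u^2*(u^2 + 12*u + 36))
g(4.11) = 1.39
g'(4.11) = -0.11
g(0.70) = 3.71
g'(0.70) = -4.06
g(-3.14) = 0.01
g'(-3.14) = -0.08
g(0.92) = 3.03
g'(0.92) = -2.34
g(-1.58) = -0.49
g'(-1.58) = -0.75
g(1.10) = 2.68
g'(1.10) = -1.63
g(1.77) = 2.00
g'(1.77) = -0.62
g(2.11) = 1.82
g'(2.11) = -0.43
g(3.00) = 1.56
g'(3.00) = -0.21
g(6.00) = 1.25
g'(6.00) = -0.05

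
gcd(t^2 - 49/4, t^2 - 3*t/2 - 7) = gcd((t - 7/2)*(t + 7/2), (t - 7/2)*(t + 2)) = t - 7/2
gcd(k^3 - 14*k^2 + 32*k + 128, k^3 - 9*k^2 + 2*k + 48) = k^2 - 6*k - 16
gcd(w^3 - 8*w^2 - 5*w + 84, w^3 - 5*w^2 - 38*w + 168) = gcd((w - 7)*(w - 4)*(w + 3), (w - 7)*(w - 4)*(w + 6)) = w^2 - 11*w + 28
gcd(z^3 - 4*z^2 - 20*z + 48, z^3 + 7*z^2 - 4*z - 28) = z - 2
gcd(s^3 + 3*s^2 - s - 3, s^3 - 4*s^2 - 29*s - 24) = s^2 + 4*s + 3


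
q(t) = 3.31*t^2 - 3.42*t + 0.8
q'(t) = 6.62*t - 3.42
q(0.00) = 0.80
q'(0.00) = -3.42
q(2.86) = 18.09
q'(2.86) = 15.51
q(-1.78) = 17.38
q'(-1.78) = -15.20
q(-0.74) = 5.14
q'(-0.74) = -8.32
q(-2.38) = 27.69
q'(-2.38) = -19.18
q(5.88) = 95.13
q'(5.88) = 35.51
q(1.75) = 4.95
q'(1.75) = 8.16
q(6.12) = 103.84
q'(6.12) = 37.09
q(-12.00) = 518.48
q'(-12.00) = -82.86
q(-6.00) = 140.48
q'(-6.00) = -43.14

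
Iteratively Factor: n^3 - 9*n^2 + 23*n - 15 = (n - 5)*(n^2 - 4*n + 3) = (n - 5)*(n - 3)*(n - 1)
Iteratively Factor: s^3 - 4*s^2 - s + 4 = (s - 1)*(s^2 - 3*s - 4) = (s - 1)*(s + 1)*(s - 4)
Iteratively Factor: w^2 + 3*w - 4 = (w - 1)*(w + 4)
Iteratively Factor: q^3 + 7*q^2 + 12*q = (q)*(q^2 + 7*q + 12) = q*(q + 4)*(q + 3)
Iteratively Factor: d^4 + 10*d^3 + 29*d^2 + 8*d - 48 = (d + 4)*(d^3 + 6*d^2 + 5*d - 12) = (d + 4)^2*(d^2 + 2*d - 3) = (d + 3)*(d + 4)^2*(d - 1)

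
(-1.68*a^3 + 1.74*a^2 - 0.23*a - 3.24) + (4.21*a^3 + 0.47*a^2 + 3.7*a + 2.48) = 2.53*a^3 + 2.21*a^2 + 3.47*a - 0.76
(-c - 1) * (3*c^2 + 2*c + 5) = -3*c^3 - 5*c^2 - 7*c - 5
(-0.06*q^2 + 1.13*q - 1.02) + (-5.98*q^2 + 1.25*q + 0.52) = -6.04*q^2 + 2.38*q - 0.5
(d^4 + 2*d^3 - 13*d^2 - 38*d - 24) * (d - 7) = d^5 - 5*d^4 - 27*d^3 + 53*d^2 + 242*d + 168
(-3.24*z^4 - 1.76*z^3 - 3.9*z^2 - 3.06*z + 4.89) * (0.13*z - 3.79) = -0.4212*z^5 + 12.0508*z^4 + 6.1634*z^3 + 14.3832*z^2 + 12.2331*z - 18.5331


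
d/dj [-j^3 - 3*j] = -3*j^2 - 3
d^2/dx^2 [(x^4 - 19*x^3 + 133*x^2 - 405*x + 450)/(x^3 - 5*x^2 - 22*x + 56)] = 2*(85*x^6 - 2307*x^5 + 24549*x^4 - 128173*x^3 + 340890*x^2 - 446052*x + 261928)/(x^9 - 15*x^8 + 9*x^7 + 703*x^6 - 1878*x^5 - 10452*x^4 + 35720*x^3 + 34272*x^2 - 206976*x + 175616)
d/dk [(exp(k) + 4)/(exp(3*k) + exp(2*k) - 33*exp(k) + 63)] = (-2*exp(2*k) - 19*exp(k) - 65)*exp(k)/(exp(5*k) + 5*exp(4*k) - 50*exp(3*k) - 90*exp(2*k) + 945*exp(k) - 1323)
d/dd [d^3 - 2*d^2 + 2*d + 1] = 3*d^2 - 4*d + 2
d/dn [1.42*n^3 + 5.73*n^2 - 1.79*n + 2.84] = 4.26*n^2 + 11.46*n - 1.79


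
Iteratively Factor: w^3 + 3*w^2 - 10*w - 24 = (w + 2)*(w^2 + w - 12) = (w + 2)*(w + 4)*(w - 3)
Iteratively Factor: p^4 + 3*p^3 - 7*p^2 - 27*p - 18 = (p - 3)*(p^3 + 6*p^2 + 11*p + 6) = (p - 3)*(p + 2)*(p^2 + 4*p + 3) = (p - 3)*(p + 2)*(p + 3)*(p + 1)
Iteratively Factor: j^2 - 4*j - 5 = (j + 1)*(j - 5)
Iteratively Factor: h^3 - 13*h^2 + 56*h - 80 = (h - 5)*(h^2 - 8*h + 16) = (h - 5)*(h - 4)*(h - 4)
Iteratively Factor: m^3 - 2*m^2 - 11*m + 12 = (m - 1)*(m^2 - m - 12) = (m - 4)*(m - 1)*(m + 3)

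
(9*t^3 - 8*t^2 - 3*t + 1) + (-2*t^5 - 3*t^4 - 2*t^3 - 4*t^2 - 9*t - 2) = -2*t^5 - 3*t^4 + 7*t^3 - 12*t^2 - 12*t - 1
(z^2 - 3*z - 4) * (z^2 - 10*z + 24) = z^4 - 13*z^3 + 50*z^2 - 32*z - 96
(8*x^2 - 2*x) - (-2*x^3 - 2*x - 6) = 2*x^3 + 8*x^2 + 6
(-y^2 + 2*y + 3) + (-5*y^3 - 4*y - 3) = -5*y^3 - y^2 - 2*y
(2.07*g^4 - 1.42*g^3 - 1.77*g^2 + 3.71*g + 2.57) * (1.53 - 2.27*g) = -4.6989*g^5 + 6.3905*g^4 + 1.8453*g^3 - 11.1298*g^2 - 0.1576*g + 3.9321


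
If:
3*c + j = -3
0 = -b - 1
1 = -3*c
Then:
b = -1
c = -1/3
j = -2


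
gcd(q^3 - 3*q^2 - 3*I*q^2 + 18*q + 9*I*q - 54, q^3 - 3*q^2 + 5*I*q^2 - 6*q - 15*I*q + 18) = q^2 + q*(-3 + 3*I) - 9*I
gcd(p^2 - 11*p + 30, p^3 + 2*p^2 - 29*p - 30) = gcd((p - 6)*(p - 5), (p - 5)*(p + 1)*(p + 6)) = p - 5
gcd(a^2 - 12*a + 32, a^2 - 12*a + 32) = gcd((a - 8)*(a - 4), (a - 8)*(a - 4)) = a^2 - 12*a + 32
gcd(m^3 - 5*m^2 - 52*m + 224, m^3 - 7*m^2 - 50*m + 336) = m^2 - m - 56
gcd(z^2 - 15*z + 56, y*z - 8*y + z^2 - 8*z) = z - 8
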